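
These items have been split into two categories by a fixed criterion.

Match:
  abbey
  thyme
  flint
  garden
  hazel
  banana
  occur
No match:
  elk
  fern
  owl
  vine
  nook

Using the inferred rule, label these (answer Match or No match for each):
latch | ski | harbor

Match, No match, Match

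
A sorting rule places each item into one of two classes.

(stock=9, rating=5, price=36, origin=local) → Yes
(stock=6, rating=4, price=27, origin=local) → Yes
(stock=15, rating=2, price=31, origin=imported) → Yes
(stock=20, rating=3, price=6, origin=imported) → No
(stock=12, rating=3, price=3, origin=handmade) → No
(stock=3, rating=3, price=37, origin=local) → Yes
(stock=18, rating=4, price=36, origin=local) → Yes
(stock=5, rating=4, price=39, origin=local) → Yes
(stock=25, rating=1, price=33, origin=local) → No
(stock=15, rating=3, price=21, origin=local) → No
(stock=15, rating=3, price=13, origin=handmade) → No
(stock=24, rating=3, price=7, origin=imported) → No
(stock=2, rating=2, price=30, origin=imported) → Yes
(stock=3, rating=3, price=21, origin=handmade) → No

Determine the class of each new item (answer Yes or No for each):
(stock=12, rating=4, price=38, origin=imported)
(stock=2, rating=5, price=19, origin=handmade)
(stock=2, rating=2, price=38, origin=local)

The distinguishing property — price ≥ 27 AND rating ≥ 2 — holds for all the 'Yes' cases and none of the 'No' cases.
(stock=12, rating=4, price=38, origin=imported): price = 38, rating = 4 — qualifies, so Yes.
(stock=2, rating=5, price=19, origin=handmade): price = 19, rating = 5 — fails this test, so No.
(stock=2, rating=2, price=38, origin=local): price = 38, rating = 2 — qualifies, so Yes.

Yes, No, Yes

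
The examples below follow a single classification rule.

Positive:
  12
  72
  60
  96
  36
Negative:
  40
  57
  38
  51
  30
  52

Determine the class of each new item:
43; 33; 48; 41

Negative, Negative, Positive, Negative

The simplest hypothesis consistent with all the labels is: multiple of 12.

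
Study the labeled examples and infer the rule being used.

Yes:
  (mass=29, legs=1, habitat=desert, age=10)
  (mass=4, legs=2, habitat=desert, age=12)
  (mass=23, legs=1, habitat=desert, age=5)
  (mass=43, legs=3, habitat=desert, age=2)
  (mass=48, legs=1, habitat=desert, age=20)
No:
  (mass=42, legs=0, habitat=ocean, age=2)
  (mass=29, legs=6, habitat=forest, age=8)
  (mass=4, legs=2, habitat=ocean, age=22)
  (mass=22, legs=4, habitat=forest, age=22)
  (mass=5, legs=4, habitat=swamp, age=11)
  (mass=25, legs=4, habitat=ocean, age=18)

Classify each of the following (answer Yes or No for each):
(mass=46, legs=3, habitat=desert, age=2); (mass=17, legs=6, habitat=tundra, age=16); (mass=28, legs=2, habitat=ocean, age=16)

Rule: habitat is desert. This holds for each 'Yes' example and fails for each 'No' one.
(mass=46, legs=3, habitat=desert, age=2) — habitat is desert, hence Yes.
(mass=17, legs=6, habitat=tundra, age=16) — habitat is tundra, hence No.
(mass=28, legs=2, habitat=ocean, age=16) — habitat is ocean, hence No.

Yes, No, No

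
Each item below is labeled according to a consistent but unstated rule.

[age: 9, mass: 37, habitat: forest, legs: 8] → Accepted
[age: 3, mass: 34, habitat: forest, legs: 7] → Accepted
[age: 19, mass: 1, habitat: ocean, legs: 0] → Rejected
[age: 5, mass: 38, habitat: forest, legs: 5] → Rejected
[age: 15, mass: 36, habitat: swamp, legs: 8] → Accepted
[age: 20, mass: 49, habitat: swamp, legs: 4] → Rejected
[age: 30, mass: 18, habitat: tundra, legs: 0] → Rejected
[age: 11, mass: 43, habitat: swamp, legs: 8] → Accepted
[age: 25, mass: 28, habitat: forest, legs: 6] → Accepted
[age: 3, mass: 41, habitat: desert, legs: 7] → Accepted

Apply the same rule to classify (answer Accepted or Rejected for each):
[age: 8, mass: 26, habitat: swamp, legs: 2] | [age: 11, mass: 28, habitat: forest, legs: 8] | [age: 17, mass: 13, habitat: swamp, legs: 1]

Rejected, Accepted, Rejected

The distinguishing property — legs ≥ 6 — holds for all the 'Accepted' cases and none of the 'Rejected' cases.
[age: 8, mass: 26, habitat: swamp, legs: 2]: Rejected (legs = 2).
[age: 11, mass: 28, habitat: forest, legs: 8]: Accepted (legs = 8).
[age: 17, mass: 13, habitat: swamp, legs: 1]: Rejected (legs = 1).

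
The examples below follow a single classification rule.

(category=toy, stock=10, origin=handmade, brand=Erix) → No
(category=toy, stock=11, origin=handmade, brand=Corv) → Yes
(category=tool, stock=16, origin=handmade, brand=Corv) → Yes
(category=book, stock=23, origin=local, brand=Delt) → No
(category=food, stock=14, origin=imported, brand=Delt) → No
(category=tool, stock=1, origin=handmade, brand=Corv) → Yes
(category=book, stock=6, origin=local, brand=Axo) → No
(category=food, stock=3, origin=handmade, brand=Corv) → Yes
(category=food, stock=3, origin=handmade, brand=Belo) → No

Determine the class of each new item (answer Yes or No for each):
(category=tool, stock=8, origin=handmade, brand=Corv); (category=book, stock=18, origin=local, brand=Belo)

The distinguishing property — brand is Corv — holds for all the 'Yes' cases and none of the 'No' cases.
(category=tool, stock=8, origin=handmade, brand=Corv): brand is Corv — has this property, so Yes.
(category=book, stock=18, origin=local, brand=Belo): brand is Belo — does not pass, so No.

Yes, No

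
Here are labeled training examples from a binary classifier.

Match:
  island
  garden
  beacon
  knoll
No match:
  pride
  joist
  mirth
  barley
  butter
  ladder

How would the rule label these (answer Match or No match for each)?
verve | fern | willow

No match, Match, No match

All 'Match' examples share one property — contains 'n' — and every 'No match' example lacks it.
No match: verve, since no 'n'.
Match: fern, since has 'n'.
No match: willow, since no 'n'.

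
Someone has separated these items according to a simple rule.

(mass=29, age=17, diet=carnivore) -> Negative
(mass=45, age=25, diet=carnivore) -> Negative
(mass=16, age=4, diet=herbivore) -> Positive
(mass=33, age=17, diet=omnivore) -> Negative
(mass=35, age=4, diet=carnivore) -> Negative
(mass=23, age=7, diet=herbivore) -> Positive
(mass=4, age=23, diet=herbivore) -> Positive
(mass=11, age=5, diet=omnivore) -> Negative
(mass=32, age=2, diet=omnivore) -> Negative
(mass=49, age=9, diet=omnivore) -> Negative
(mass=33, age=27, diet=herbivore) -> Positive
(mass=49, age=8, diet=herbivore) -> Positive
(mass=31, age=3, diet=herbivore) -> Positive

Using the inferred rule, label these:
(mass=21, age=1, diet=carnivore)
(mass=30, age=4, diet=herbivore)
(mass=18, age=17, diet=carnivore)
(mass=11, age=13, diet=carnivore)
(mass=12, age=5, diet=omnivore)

Negative, Positive, Negative, Negative, Negative

The rule appears to be: diet is herbivore.
(mass=21, age=1, diet=carnivore): diet is carnivore, doesn't qualify → Negative.
(mass=30, age=4, diet=herbivore): diet is herbivore, has this property → Positive.
(mass=18, age=17, diet=carnivore): diet is carnivore, doesn't qualify → Negative.
(mass=11, age=13, diet=carnivore): diet is carnivore, doesn't qualify → Negative.
(mass=12, age=5, diet=omnivore): diet is omnivore, doesn't qualify → Negative.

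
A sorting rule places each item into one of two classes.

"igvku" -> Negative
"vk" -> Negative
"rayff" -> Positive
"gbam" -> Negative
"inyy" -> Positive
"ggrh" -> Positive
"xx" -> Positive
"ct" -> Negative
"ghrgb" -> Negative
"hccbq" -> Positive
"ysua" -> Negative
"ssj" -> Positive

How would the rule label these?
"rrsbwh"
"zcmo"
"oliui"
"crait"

Positive, Negative, Negative, Negative

Looking at the examples, the only property every 'Positive' case has and every 'Negative' case lacks is: has a double letter.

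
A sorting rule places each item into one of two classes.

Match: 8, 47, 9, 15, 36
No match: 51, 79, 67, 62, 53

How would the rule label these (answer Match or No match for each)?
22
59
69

Match, No match, No match

All 'Match' examples share one property — at most 47 — and every 'No match' example lacks it.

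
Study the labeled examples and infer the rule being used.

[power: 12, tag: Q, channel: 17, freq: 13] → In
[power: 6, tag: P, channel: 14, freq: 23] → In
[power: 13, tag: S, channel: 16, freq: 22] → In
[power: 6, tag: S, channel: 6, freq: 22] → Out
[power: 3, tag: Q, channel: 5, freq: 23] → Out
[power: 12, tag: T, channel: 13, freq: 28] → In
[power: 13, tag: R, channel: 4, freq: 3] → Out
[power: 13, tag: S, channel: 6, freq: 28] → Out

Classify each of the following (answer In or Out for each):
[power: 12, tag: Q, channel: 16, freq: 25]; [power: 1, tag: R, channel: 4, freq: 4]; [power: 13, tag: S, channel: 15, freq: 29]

In, Out, In

One predicate separates the groups cleanly: channel ≥ 13.
[power: 12, tag: Q, channel: 16, freq: 25]: In (channel = 16).
[power: 1, tag: R, channel: 4, freq: 4]: Out (channel = 4).
[power: 13, tag: S, channel: 15, freq: 29]: In (channel = 15).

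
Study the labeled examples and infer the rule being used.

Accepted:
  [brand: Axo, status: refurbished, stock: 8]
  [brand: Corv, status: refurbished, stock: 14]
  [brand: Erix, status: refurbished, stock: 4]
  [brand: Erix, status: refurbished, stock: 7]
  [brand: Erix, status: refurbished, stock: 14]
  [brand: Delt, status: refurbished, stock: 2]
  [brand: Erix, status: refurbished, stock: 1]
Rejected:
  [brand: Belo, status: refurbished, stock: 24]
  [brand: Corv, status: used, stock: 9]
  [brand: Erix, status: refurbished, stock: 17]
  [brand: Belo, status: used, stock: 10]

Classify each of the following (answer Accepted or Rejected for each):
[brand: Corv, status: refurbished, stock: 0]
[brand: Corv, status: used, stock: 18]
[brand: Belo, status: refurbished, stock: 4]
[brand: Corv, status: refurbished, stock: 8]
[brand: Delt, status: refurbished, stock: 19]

A rule that fits every label: status is refurbished AND stock ≤ 14 — true of each 'Accepted' example, false of each 'Rejected' one.
[brand: Corv, status: refurbished, stock: 0] — status is refurbished, stock = 0, hence Accepted. [brand: Corv, status: used, stock: 18] — status is used, stock = 18, hence Rejected. [brand: Belo, status: refurbished, stock: 4] — status is refurbished, stock = 4, hence Accepted. [brand: Corv, status: refurbished, stock: 8] — status is refurbished, stock = 8, hence Accepted. [brand: Delt, status: refurbished, stock: 19] — status is refurbished, stock = 19, hence Rejected.

Accepted, Rejected, Accepted, Accepted, Rejected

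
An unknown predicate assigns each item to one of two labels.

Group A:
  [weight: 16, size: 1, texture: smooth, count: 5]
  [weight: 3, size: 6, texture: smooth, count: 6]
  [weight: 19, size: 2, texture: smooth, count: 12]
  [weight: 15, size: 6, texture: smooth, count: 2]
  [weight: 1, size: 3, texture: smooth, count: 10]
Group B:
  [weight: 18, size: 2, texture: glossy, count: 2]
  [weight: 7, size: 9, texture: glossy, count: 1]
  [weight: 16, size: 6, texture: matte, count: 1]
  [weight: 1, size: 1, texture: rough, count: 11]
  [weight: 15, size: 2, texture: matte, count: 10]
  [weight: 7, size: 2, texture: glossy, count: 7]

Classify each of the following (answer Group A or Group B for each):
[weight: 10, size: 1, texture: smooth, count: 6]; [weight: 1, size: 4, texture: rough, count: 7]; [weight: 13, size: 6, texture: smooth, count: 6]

Group A, Group B, Group A

All 'Group A' examples share one property — texture is smooth — and every 'Group B' example lacks it.
[weight: 10, size: 1, texture: smooth, count: 6] → texture is smooth → Group A.
[weight: 1, size: 4, texture: rough, count: 7] → texture is rough → Group B.
[weight: 13, size: 6, texture: smooth, count: 6] → texture is smooth → Group A.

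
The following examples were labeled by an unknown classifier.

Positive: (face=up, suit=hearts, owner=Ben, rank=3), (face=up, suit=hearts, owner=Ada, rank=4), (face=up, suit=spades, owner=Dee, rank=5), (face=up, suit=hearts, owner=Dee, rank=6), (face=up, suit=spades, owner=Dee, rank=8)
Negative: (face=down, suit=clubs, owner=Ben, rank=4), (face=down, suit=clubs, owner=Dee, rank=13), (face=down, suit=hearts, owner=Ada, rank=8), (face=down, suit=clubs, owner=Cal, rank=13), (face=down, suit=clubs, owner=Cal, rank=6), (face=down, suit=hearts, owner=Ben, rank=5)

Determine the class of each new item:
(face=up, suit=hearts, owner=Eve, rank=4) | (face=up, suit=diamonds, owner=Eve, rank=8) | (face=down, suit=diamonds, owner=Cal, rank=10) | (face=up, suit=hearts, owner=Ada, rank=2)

Positive, Positive, Negative, Positive

The simplest hypothesis consistent with all the labels is: face is up.
(face=up, suit=hearts, owner=Eve, rank=4) → face is up → Positive. (face=up, suit=diamonds, owner=Eve, rank=8) → face is up → Positive. (face=down, suit=diamonds, owner=Cal, rank=10) → face is down → Negative. (face=up, suit=hearts, owner=Ada, rank=2) → face is up → Positive.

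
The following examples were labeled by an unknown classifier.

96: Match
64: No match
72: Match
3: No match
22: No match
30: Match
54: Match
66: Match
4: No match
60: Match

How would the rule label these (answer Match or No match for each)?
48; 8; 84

Match, No match, Match

Checking candidate rules against both groups, what survives is: multiple of 6.
48: 48 = 6·8 — checks out, so Match.
8: 8 = 6·1 + 2 — doesn't match, so No match.
84: 84 = 6·14 — checks out, so Match.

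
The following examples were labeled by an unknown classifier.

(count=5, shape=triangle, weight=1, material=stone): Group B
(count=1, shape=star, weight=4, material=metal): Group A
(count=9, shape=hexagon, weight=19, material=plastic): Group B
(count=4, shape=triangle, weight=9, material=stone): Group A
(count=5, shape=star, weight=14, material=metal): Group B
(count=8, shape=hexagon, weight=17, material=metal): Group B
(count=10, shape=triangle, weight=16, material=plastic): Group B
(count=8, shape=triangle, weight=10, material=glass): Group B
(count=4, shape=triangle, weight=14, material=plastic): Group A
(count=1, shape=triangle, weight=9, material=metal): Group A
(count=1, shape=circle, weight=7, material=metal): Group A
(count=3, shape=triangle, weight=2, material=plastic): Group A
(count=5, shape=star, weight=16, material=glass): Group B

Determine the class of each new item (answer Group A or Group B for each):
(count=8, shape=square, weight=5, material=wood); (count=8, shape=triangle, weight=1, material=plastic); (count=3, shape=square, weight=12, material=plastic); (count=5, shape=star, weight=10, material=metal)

The distinguishing property — count ≤ 4 — holds for all the 'Group A' cases and none of the 'Group B' cases.
(count=8, shape=square, weight=5, material=wood): count = 8, does not pass → Group B. (count=8, shape=triangle, weight=1, material=plastic): count = 8, does not pass → Group B. (count=3, shape=square, weight=12, material=plastic): count = 3, satisfies this → Group A. (count=5, shape=star, weight=10, material=metal): count = 5, does not pass → Group B.

Group B, Group B, Group A, Group B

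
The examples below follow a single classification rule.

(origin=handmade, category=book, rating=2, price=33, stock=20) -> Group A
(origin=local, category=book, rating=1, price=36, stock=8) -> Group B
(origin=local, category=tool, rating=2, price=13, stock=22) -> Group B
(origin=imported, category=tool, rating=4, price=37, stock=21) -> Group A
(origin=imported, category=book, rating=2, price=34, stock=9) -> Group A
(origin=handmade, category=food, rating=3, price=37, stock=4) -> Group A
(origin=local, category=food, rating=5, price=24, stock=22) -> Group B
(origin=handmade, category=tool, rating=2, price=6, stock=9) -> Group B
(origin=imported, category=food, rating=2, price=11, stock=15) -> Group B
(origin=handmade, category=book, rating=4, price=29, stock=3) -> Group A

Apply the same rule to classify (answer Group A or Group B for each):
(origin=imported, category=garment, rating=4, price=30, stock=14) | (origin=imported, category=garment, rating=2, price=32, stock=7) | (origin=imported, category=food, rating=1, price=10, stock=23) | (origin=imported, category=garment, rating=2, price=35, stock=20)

The distinguishing property — rating ≥ 2 AND price ≥ 29 — holds for all the 'Group A' cases and none of the 'Group B' cases.
(origin=imported, category=garment, rating=4, price=30, stock=14): rating = 4, price = 30 — fits, so Group A.
(origin=imported, category=garment, rating=2, price=32, stock=7): rating = 2, price = 32 — fits, so Group A.
(origin=imported, category=food, rating=1, price=10, stock=23): rating = 1, price = 10 — does not pass, so Group B.
(origin=imported, category=garment, rating=2, price=35, stock=20): rating = 2, price = 35 — fits, so Group A.

Group A, Group A, Group B, Group A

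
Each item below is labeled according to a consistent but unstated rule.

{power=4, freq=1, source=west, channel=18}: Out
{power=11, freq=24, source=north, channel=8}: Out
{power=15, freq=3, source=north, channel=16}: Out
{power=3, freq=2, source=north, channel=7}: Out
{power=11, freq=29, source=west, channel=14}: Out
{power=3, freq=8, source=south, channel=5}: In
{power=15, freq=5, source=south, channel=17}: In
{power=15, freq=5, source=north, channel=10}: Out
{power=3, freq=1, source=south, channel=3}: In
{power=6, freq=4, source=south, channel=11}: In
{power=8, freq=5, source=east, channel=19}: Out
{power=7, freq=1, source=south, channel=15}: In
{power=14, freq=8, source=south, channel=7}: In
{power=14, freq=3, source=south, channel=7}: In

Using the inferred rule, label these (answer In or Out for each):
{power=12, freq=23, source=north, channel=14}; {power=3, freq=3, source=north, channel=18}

Out, Out

All 'In' examples share one property — source is south — and every 'Out' example lacks it.
{power=12, freq=23, source=north, channel=14}: source is north — does not pass, so Out.
{power=3, freq=3, source=north, channel=18}: source is north — does not pass, so Out.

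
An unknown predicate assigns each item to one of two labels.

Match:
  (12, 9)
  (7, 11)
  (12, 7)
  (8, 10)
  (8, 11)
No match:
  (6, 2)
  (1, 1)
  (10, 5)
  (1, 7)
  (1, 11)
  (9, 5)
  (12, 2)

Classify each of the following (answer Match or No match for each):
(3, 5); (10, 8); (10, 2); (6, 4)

All 'Match' examples share one property — sum ≥ 18 — and every 'No match' example lacks it.
(3, 5): 3+5 = 8 — doesn't qualify, so No match. (10, 8): 10+8 = 18 — qualifies, so Match. (10, 2): 10+2 = 12 — doesn't qualify, so No match. (6, 4): 6+4 = 10 — doesn't qualify, so No match.

No match, Match, No match, No match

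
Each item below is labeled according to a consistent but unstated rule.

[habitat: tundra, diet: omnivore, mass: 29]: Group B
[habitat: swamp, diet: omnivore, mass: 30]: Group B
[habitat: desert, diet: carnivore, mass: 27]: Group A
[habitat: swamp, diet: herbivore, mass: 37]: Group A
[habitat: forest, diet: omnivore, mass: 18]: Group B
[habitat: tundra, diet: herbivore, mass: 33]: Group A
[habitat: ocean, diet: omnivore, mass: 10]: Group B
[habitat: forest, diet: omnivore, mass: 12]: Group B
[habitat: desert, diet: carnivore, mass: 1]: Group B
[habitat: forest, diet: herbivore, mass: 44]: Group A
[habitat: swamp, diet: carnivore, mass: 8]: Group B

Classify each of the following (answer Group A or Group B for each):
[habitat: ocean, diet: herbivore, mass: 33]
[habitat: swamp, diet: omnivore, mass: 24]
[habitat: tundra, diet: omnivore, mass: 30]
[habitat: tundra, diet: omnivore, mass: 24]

A rule that fits every label: diet is herbivore OR mass = 27 — true of each 'Group A' example, false of each 'Group B' one.
[habitat: ocean, diet: herbivore, mass: 33] — diet is herbivore, mass = 33, hence Group A.
[habitat: swamp, diet: omnivore, mass: 24] — diet is omnivore, mass = 24, hence Group B.
[habitat: tundra, diet: omnivore, mass: 30] — diet is omnivore, mass = 30, hence Group B.
[habitat: tundra, diet: omnivore, mass: 24] — diet is omnivore, mass = 24, hence Group B.

Group A, Group B, Group B, Group B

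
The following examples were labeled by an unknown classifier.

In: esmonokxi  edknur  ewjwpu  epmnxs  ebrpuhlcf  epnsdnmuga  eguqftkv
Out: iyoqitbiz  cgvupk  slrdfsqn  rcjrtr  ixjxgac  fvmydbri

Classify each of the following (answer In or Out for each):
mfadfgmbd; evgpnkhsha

Out, In

The common property of the 'In' items is: contains 'e'. No 'Out' item has it.
mfadfgmbd: no 'e' — does not pass, so Out.
evgpnkhsha: has 'e' — fits, so In.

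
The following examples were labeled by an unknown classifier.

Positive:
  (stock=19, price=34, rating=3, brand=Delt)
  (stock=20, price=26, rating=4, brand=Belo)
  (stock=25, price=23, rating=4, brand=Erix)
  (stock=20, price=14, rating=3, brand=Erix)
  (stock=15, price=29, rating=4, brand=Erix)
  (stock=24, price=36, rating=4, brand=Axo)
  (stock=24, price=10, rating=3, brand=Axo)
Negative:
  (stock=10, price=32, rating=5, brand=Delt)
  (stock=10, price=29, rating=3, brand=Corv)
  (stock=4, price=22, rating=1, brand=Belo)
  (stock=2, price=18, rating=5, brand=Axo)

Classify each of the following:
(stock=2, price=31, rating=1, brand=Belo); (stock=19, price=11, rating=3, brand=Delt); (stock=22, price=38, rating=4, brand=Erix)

Negative, Positive, Positive

The classifier is using: stock ≥ 15.
(stock=2, price=31, rating=1, brand=Belo): stock = 2, fails this test → Negative. (stock=19, price=11, rating=3, brand=Delt): stock = 19, meets the rule → Positive. (stock=22, price=38, rating=4, brand=Erix): stock = 22, meets the rule → Positive.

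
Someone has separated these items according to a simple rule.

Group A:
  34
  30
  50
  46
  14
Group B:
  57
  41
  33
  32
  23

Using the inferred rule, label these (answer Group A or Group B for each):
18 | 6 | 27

Comparing the two groups points to one rule — ≡ 2 (mod 4).

Group A, Group A, Group B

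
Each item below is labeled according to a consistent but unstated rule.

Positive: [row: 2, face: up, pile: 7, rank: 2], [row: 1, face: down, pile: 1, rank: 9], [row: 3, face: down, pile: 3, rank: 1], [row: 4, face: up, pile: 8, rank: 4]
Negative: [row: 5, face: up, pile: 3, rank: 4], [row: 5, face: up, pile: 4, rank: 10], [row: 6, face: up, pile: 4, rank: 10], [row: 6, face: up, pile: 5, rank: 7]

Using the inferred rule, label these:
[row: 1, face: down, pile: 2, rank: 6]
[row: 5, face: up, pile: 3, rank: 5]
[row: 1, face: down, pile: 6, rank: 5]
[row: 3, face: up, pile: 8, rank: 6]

One predicate separates the groups cleanly: row ≤ 4.
[row: 1, face: down, pile: 2, rank: 6] → row = 1 → Positive. [row: 5, face: up, pile: 3, rank: 5] → row = 5 → Negative. [row: 1, face: down, pile: 6, rank: 5] → row = 1 → Positive. [row: 3, face: up, pile: 8, rank: 6] → row = 3 → Positive.

Positive, Negative, Positive, Positive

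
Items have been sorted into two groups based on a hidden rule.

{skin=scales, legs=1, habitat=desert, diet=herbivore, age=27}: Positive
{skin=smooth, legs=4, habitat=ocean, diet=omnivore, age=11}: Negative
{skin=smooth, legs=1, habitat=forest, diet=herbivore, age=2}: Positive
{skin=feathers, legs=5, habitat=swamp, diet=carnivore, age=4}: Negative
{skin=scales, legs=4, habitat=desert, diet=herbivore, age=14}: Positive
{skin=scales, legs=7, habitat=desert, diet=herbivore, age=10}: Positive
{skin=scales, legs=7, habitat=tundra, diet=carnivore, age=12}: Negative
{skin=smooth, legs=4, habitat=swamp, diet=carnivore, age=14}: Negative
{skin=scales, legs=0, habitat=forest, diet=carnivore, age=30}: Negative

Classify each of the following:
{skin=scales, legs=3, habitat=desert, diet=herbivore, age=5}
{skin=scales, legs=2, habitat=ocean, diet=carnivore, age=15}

Checking candidate rules against both groups, what survives is: diet is herbivore.
{skin=scales, legs=3, habitat=desert, diet=herbivore, age=5}: Positive (diet is herbivore). {skin=scales, legs=2, habitat=ocean, diet=carnivore, age=15}: Negative (diet is carnivore).

Positive, Negative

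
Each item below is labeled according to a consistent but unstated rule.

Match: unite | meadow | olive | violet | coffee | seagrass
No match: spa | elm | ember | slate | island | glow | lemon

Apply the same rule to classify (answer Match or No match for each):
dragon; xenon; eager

No match, No match, Match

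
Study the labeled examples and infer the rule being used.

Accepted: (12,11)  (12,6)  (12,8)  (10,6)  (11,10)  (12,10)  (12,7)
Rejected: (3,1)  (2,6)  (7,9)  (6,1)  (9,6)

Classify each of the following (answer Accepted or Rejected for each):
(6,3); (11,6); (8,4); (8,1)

'Accepted' ⟺ first ≥ 10.

Rejected, Accepted, Rejected, Rejected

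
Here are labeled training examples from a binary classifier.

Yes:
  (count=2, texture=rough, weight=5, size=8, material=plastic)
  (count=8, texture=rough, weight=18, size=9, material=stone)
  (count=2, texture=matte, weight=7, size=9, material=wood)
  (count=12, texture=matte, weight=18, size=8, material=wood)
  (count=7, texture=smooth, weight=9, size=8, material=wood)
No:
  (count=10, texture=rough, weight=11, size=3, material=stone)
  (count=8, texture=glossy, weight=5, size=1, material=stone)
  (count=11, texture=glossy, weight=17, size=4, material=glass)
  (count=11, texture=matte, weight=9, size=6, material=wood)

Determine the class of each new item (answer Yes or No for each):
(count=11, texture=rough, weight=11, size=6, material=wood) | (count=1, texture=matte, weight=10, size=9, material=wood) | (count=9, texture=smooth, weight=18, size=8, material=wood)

All 'Yes' examples share one property — size ≥ 8 — and every 'No' example lacks it.

No, Yes, Yes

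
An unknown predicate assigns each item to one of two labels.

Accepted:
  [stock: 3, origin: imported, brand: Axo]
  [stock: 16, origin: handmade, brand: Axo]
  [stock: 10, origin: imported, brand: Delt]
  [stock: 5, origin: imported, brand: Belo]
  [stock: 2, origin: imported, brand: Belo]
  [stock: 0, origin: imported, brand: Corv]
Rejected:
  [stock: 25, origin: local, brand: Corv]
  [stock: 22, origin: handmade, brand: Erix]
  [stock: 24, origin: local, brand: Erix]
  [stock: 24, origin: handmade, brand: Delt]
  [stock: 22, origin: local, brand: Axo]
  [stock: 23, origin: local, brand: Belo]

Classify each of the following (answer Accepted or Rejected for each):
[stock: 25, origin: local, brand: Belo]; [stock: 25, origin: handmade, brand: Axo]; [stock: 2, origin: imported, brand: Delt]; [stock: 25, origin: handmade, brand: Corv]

Rejected, Rejected, Accepted, Rejected

The pattern is that an item is 'Accepted' exactly when: stock ≤ 16.
Rejected: [stock: 25, origin: local, brand: Belo], since stock = 25.
Rejected: [stock: 25, origin: handmade, brand: Axo], since stock = 25.
Accepted: [stock: 2, origin: imported, brand: Delt], since stock = 2.
Rejected: [stock: 25, origin: handmade, brand: Corv], since stock = 25.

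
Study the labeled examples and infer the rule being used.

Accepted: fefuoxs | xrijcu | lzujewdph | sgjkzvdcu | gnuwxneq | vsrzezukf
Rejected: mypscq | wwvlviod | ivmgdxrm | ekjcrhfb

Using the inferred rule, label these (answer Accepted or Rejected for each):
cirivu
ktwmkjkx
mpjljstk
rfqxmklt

All 'Accepted' examples share one property — contains 'u' — and every 'Rejected' example lacks it.
Accepted: cirivu, since has 'u'.
Rejected: ktwmkjkx, since no 'u'.
Rejected: mpjljstk, since no 'u'.
Rejected: rfqxmklt, since no 'u'.

Accepted, Rejected, Rejected, Rejected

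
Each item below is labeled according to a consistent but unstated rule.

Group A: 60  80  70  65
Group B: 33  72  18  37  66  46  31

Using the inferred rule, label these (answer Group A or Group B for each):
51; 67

One predicate separates the groups cleanly: multiple of 5.
51 → 51 = 5·10 + 1 → Group B.
67 → 67 = 5·13 + 2 → Group B.

Group B, Group B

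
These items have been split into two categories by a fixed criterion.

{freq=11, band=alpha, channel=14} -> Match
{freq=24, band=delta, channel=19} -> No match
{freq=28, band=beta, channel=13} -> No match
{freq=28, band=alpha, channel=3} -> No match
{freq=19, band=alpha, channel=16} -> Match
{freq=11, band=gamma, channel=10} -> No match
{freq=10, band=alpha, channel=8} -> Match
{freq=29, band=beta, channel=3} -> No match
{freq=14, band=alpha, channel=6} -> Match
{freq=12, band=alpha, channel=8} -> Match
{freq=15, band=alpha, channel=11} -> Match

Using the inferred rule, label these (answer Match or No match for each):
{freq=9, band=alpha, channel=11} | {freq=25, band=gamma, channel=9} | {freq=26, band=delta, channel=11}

The distinguishing property — band is alpha AND freq ≤ 19 — holds for all the 'Match' cases and none of the 'No match' cases.
{freq=9, band=alpha, channel=11}: band is alpha, freq = 9 — matches, so Match.
{freq=25, band=gamma, channel=9}: band is gamma, freq = 25 — fails the rule, so No match.
{freq=26, band=delta, channel=11}: band is delta, freq = 26 — fails the rule, so No match.

Match, No match, No match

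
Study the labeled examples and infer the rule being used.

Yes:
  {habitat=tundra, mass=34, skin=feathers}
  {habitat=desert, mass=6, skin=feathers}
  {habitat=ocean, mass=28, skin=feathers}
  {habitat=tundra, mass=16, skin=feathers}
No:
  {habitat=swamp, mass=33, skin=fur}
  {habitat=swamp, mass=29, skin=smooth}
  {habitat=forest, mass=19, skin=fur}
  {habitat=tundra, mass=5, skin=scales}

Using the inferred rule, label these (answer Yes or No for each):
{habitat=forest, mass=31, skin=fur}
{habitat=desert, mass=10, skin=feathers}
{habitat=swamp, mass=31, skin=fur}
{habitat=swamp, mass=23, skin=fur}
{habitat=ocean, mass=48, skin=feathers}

The classifier is using: skin is feathers.
{habitat=forest, mass=31, skin=fur} — skin is fur, hence No. {habitat=desert, mass=10, skin=feathers} — skin is feathers, hence Yes. {habitat=swamp, mass=31, skin=fur} — skin is fur, hence No. {habitat=swamp, mass=23, skin=fur} — skin is fur, hence No. {habitat=ocean, mass=48, skin=feathers} — skin is feathers, hence Yes.

No, Yes, No, No, Yes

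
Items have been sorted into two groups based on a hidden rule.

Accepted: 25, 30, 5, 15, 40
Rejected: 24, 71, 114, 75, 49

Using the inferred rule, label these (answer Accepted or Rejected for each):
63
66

Rejected, Rejected

The pattern is that an item is 'Accepted' exactly when: multiple of 5 AND at most 40.
63: Rejected (63 = 5·12 + 3, 63 > 40). 66: Rejected (66 = 5·13 + 1, 66 > 40).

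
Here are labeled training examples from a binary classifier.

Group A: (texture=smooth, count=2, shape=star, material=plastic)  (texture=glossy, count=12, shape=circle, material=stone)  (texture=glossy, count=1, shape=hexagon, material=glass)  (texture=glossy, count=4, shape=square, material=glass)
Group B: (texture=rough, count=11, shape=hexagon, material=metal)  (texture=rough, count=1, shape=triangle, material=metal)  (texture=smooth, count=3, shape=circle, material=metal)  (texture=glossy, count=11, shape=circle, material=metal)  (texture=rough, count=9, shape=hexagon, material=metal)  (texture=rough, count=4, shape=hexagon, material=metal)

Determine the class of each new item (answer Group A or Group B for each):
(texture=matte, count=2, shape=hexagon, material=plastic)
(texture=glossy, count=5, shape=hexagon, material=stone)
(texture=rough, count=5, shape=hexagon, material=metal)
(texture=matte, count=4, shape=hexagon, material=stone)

A rule that fits every label: material is not metal — true of each 'Group A' example, false of each 'Group B' one.

Group A, Group A, Group B, Group A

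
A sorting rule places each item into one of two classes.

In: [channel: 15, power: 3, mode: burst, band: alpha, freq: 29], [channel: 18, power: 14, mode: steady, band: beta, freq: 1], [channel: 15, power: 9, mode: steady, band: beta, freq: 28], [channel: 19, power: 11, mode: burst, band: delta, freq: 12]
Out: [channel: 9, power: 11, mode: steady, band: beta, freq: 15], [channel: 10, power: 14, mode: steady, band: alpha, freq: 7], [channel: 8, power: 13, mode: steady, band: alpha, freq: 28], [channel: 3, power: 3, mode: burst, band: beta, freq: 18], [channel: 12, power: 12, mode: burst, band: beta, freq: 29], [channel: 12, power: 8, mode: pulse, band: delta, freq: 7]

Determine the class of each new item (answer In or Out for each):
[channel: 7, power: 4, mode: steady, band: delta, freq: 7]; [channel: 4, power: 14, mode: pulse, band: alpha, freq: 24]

Out, Out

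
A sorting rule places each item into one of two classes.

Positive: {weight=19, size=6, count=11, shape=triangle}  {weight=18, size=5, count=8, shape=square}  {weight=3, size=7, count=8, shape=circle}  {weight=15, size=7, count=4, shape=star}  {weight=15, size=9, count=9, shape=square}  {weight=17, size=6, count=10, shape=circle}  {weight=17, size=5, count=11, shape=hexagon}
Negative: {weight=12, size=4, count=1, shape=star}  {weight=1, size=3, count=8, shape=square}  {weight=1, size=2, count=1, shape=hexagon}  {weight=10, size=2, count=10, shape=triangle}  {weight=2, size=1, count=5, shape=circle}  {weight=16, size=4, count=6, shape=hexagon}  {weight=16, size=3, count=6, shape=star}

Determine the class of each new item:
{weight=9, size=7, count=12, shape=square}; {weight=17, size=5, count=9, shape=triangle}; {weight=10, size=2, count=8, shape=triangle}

Positive, Positive, Negative

The classifier is using: size ≥ 5.
Positive: {weight=9, size=7, count=12, shape=square}, since size = 7. Positive: {weight=17, size=5, count=9, shape=triangle}, since size = 5. Negative: {weight=10, size=2, count=8, shape=triangle}, since size = 2.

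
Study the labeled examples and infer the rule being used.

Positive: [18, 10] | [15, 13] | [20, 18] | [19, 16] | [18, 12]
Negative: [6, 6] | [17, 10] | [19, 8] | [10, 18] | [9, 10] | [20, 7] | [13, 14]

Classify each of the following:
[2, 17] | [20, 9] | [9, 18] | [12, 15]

Negative, Positive, Negative, Negative

The pattern is that an item is 'Positive' exactly when: first > second AND sum ≥ 28.
[2, 17] → 2 < 17, 2+17 = 19 → Negative. [20, 9] → 20 > 9, 20+9 = 29 → Positive. [9, 18] → 9 < 18, 9+18 = 27 → Negative. [12, 15] → 12 < 15, 12+15 = 27 → Negative.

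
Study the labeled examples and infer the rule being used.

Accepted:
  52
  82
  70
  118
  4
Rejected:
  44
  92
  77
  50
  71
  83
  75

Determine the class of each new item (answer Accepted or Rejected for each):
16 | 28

Accepted, Accepted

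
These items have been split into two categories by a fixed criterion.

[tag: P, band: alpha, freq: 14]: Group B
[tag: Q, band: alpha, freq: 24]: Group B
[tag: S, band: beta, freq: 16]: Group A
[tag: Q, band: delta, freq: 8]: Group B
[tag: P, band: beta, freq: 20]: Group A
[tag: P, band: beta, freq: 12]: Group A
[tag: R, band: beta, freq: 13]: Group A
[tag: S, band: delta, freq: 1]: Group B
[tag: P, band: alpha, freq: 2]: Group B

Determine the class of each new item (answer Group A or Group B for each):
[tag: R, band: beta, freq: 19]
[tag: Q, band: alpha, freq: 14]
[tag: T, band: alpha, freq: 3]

Group A, Group B, Group B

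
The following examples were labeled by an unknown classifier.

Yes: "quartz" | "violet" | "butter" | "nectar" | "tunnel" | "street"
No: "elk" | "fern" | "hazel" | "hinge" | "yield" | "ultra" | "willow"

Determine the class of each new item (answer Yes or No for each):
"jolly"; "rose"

No, No

The pattern is that an item is 'Yes' exactly when: even length AND contains 't'.
"jolly": length 5, no 't', fails the rule → No.
"rose": length 4, no 't', fails the rule → No.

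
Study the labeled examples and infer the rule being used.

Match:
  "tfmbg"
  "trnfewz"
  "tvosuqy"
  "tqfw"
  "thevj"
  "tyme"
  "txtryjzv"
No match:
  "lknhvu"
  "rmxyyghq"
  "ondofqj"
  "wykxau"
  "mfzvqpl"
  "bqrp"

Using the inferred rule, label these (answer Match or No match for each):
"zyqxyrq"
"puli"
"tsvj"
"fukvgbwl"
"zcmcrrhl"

No match, No match, Match, No match, No match

One predicate separates the groups cleanly: contains 't'.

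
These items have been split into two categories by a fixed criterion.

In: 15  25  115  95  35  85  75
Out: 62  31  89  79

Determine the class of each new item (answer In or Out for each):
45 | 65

A rule that fits every label: multiple of 5 — true of each 'In' example, false of each 'Out' one.

In, In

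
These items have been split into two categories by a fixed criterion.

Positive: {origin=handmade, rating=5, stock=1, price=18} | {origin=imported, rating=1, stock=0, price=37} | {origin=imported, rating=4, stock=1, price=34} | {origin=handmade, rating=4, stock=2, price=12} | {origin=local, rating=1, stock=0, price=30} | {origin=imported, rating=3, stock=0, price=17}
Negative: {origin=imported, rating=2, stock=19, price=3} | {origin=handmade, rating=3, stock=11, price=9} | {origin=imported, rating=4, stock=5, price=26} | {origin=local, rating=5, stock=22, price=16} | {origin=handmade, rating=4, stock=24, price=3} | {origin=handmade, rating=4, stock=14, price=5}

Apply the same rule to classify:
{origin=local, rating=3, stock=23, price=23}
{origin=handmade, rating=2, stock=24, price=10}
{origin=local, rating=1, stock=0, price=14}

Negative, Negative, Positive

The rule appears to be: stock ≤ 2.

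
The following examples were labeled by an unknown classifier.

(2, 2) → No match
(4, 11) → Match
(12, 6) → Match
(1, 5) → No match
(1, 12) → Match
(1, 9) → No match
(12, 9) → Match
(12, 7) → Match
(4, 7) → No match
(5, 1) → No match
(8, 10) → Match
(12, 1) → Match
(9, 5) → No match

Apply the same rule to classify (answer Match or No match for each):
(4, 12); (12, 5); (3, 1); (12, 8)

The pattern is that an item is 'Match' exactly when: max ≥ 10.
(4, 12) — max 12, hence Match. (12, 5) — max 12, hence Match. (3, 1) — max 3, hence No match. (12, 8) — max 12, hence Match.

Match, Match, No match, Match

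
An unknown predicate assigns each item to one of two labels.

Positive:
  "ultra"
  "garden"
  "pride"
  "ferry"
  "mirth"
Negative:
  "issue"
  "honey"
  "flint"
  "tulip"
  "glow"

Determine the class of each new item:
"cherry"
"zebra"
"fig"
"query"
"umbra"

Positive, Positive, Negative, Positive, Positive

All 'Positive' examples share one property — contains 'r' — and every 'Negative' example lacks it.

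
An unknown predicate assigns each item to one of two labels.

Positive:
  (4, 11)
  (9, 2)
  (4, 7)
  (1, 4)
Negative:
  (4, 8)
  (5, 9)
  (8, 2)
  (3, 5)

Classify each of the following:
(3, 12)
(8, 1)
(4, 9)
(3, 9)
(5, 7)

Every 'Positive' example satisfies: sum is odd. None of the 'Negative' examples do.

Positive, Positive, Positive, Negative, Negative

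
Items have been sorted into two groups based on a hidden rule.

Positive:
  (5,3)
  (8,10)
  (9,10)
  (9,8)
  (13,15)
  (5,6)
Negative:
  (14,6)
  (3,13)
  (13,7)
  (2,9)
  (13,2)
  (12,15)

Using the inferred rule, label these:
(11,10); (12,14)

The distinguishing property — |first − second| ≤ 2 — holds for all the 'Positive' cases and none of the 'Negative' cases.
(11,10) → |11−10| = 1 → Positive. (12,14) → |12−14| = 2 → Positive.

Positive, Positive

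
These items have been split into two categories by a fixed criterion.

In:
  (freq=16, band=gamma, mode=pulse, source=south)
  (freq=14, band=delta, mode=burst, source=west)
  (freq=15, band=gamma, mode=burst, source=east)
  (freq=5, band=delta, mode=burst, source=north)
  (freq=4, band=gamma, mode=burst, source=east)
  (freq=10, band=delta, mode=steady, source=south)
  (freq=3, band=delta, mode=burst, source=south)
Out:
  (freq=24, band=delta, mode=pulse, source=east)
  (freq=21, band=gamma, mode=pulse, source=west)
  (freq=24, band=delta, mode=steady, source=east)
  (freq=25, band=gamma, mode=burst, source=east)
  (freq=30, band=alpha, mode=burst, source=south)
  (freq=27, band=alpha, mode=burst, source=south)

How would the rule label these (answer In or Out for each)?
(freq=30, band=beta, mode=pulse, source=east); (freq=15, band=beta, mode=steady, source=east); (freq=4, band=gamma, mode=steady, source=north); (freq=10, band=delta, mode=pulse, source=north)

A rule that fits every label: freq ≤ 16 — true of each 'In' example, false of each 'Out' one.

Out, In, In, In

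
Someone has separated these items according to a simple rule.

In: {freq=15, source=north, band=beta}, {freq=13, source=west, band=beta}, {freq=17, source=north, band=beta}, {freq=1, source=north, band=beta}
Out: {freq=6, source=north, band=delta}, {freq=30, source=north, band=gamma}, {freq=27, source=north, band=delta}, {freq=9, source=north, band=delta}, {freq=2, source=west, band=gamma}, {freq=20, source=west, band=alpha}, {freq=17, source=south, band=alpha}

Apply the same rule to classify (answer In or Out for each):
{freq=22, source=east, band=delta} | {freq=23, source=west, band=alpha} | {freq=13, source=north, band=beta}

A rule that fits every label: band is beta — true of each 'In' example, false of each 'Out' one.
{freq=22, source=east, band=delta} → band is delta → Out. {freq=23, source=west, band=alpha} → band is alpha → Out. {freq=13, source=north, band=beta} → band is beta → In.

Out, Out, In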